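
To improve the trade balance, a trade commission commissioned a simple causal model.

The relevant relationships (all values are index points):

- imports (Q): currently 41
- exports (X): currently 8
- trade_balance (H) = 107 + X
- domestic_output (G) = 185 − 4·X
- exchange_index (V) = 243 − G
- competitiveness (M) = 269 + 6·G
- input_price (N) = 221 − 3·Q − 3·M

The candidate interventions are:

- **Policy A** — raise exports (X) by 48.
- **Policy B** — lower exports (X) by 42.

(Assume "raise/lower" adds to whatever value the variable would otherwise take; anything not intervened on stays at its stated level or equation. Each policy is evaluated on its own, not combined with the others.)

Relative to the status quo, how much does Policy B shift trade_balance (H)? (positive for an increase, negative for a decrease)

-42

Baseline:
  X = 8
  H = 107 + 8 = 115
Policy B (X − 42):
  X = 8 − 42 = -34
  H = 107 + (-34) = 73
Change in H: 73 − 115 = -42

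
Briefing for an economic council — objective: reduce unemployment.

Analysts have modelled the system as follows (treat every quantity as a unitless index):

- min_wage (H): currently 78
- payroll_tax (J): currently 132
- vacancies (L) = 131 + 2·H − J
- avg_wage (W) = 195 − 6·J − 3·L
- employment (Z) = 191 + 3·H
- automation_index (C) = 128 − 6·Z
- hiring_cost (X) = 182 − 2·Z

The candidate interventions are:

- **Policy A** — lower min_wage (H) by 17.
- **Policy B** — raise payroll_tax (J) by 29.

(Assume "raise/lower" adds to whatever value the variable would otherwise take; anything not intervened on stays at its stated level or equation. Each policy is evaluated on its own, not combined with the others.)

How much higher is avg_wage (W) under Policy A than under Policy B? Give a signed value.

Policy A (H − 17):
  H = 78 − 17 = 61
  J = 132
  L = 131 + 2·61 − 132 = 121
  W = 195 − 6·132 − 3·121 = -960
Policy B (J + 29):
  H = 78
  J = 132 + 29 = 161
  L = 131 + 2·78 − 161 = 126
  W = 195 − 6·161 − 3·126 = -1149
W: -960 − (-1149) = 189

189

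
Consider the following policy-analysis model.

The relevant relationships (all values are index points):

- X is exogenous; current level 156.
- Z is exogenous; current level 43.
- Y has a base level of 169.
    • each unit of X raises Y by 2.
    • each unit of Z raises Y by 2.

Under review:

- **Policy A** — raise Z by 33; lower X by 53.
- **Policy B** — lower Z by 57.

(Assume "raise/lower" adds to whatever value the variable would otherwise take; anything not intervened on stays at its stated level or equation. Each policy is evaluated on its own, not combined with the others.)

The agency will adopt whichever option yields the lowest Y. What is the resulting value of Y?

Policy A (Z + 33, X − 53):
  X = 156 − 53 = 103
  Z = 43 + 33 = 76
  Y = 169 + 2·103 + 2·76 = 527
Policy B (Z − 57):
  X = 156
  Z = 43 − 57 = -14
  Y = 169 + 2·156 + 2·(-14) = 453
Comparing — Policy A: Y=527, Policy B: Y=453. Lowest is 453 (Policy B).

453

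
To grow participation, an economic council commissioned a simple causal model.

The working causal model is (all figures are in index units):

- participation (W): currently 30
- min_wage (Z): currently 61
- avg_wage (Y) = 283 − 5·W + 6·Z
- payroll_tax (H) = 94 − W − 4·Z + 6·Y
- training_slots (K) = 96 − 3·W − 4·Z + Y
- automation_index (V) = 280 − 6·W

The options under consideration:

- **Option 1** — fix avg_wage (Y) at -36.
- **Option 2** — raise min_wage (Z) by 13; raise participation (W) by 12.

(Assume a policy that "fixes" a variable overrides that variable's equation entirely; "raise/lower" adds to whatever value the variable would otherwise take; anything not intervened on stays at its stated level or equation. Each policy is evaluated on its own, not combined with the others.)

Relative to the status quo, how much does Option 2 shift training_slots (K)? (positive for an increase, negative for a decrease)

Baseline:
  W = 30
  Z = 61
  Y = 283 − 5·30 + 6·61 = 499
  K = 96 − 3·30 − 4·61 + 499 = 261
Option 2 (Z + 13, W + 12):
  W = 30 + 12 = 42
  Z = 61 + 13 = 74
  Y = 283 − 5·42 + 6·74 = 517
  K = 96 − 3·42 − 4·74 + 517 = 191
Change in K: 191 − 261 = -70

-70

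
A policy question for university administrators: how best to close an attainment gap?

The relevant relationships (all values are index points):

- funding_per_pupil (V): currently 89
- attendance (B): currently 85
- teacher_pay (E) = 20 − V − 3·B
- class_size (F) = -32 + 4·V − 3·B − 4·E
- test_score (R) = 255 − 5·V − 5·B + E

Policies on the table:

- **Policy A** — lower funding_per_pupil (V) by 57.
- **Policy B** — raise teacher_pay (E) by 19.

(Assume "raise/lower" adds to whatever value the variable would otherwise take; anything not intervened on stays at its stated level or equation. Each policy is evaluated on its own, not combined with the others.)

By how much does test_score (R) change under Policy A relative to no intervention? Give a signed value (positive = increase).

Baseline:
  V = 89
  B = 85
  E = 20 − 89 − 3·85 = -324
  R = 255 − 5·89 − 5·85 + (-324) = -939
Policy A (V − 57):
  V = 89 − 57 = 32
  B = 85
  E = 20 − 32 − 3·85 = -267
  R = 255 − 5·32 − 5·85 + (-267) = -597
Change in R: -597 − (-939) = 342

342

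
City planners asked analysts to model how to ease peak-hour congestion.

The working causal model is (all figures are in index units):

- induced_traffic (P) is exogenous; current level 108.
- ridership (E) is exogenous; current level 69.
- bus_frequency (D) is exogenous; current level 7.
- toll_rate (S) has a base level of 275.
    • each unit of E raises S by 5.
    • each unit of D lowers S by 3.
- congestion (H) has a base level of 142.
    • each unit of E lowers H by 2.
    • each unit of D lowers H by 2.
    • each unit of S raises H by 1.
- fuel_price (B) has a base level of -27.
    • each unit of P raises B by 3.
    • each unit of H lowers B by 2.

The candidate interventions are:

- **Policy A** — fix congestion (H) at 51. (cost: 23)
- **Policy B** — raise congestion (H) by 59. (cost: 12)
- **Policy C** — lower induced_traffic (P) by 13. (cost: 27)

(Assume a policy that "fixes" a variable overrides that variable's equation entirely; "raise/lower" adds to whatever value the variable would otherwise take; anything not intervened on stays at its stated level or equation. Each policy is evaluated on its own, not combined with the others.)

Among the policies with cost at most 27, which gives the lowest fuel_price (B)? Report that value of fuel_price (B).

Policy A (H := 51):
  P = 108
  E = 69
  D = 7
  S = 275 + 5·69 − 3·7 = 599
  H = 51
  B = -27 + 3·108 − 2·51 = 195
Policy B (H + 59):
  P = 108
  E = 69
  D = 7
  S = 275 + 5·69 − 3·7 = 599
  H = 142 − 2·69 − 2·7 + 599 (+59 from intervention) = 648
  B = -27 + 3·108 − 2·648 = -999
Policy C (P − 13):
  P = 108 − 13 = 95
  E = 69
  D = 7
  S = 275 + 5·69 − 3·7 = 599
  H = 142 − 2·69 − 2·7 + 599 = 589
  B = -27 + 3·95 − 2·589 = -920
Comparing — Policy A: B=195, Policy B: B=-999, Policy C: B=-920. Lowest is -999 (Policy B).

-999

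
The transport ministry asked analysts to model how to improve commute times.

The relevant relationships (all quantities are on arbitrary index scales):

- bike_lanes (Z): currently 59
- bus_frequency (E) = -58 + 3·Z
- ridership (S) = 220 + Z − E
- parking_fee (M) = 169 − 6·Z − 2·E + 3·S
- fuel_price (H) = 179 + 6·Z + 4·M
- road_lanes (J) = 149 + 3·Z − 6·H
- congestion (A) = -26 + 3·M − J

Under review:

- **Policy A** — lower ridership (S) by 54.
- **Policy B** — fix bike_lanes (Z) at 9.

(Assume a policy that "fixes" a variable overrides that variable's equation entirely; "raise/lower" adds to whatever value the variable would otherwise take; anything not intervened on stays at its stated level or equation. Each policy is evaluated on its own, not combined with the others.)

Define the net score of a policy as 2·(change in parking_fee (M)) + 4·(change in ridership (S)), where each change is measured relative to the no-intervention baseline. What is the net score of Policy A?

Baseline:
  Z = 59
  E = -58 + 3·59 = 119
  S = 220 + 59 − 119 = 160
  M = 169 − 6·59 − 2·119 + 3·160 = 57
Policy A (S − 54):
  Z = 59
  E = -58 + 3·59 = 119
  S = 220 + 59 − 119 (−54 from intervention) = 106
  M = 169 − 6·59 − 2·119 + 3·106 = -105
ΔM = -105 − 57 = -162; ΔS = 106 − 160 = -54
Score = 2·(-162) + 4·(-54) = -540

-540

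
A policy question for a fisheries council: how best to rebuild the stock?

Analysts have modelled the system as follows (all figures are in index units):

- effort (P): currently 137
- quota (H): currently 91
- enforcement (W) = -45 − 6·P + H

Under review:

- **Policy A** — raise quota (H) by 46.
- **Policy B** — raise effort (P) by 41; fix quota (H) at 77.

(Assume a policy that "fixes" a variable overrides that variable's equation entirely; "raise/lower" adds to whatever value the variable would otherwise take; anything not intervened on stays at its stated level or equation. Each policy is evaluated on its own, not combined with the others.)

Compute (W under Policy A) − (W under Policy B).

Policy A (H + 46):
  P = 137
  H = 91 + 46 = 137
  W = -45 − 6·137 + 137 = -730
Policy B (P + 41, H := 77):
  P = 137 + 41 = 178
  H = 77
  W = -45 − 6·178 + 77 = -1036
W: -730 − (-1036) = 306

306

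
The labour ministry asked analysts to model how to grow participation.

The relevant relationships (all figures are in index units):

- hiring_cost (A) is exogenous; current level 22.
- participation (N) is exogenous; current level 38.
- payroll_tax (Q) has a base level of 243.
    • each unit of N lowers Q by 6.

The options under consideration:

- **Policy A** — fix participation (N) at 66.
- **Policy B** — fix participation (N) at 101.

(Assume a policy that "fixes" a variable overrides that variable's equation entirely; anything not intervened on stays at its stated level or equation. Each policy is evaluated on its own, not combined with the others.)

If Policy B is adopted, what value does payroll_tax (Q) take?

-363

Policy B (N := 101):
  N = 101
  Q = 243 − 6·101 = -363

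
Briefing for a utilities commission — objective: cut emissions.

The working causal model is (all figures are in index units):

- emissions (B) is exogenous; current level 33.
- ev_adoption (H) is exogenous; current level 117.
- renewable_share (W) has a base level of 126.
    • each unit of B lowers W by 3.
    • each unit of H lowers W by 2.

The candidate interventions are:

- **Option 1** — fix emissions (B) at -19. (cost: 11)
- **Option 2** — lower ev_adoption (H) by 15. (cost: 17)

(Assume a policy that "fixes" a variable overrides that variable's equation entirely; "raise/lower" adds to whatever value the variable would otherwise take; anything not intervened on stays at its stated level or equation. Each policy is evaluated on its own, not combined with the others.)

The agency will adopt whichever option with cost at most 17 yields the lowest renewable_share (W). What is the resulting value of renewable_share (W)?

Option 1 (B := -19):
  B = -19
  H = 117
  W = 126 − 3·(-19) − 2·117 = -51
Option 2 (H − 15):
  B = 33
  H = 117 − 15 = 102
  W = 126 − 3·33 − 2·102 = -177
Comparing — Option 1: W=-51, Option 2: W=-177. Lowest is -177 (Option 2).

-177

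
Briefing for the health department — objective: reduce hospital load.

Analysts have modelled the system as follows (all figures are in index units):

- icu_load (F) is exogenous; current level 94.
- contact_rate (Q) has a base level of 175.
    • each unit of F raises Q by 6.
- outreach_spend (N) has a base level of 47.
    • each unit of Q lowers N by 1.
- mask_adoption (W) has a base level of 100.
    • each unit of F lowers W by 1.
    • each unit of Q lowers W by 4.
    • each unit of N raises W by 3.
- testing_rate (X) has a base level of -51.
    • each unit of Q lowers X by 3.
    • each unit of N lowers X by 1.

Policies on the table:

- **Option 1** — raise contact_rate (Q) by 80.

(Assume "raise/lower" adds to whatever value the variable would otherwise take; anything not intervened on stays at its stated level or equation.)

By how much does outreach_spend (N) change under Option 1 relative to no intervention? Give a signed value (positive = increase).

Baseline:
  F = 94
  Q = 175 + 6·94 = 739
  N = 47 − 739 = -692
Option 1 (Q + 80):
  F = 94
  Q = 175 + 6·94 (+80 from intervention) = 819
  N = 47 − 819 = -772
Change in N: -772 − (-692) = -80

-80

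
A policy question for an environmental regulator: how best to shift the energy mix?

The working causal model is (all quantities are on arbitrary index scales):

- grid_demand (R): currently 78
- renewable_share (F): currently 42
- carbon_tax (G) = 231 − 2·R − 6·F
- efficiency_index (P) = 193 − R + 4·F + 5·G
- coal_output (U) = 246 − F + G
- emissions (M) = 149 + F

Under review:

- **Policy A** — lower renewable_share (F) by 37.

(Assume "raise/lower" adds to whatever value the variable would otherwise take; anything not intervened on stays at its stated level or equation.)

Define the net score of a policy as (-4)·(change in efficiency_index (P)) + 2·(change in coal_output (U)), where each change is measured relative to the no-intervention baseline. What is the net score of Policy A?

Baseline:
  R = 78
  F = 42
  G = 231 − 2·78 − 6·42 = -177
  P = 193 − 78 + 4·42 + 5·(-177) = -602
  U = 246 − 42 + (-177) = 27
Policy A (F − 37):
  R = 78
  F = 42 − 37 = 5
  G = 231 − 2·78 − 6·5 = 45
  P = 193 − 78 + 4·5 + 5·45 = 360
  U = 246 − 5 + 45 = 286
ΔP = 360 − (-602) = 962; ΔU = 286 − 27 = 259
Score = (-4)·962 + 2·259 = -3330

-3330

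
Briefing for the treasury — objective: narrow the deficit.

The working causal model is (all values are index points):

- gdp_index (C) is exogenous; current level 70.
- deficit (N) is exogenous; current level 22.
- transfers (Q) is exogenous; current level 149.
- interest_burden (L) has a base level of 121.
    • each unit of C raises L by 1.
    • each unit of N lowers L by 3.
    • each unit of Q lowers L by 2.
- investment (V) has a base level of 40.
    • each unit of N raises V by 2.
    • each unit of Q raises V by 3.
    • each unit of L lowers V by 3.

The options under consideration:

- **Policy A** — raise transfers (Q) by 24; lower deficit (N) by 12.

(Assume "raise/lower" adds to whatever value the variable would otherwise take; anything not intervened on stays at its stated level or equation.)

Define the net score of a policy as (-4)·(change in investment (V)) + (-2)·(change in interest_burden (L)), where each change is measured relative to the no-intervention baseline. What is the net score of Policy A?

Baseline:
  C = 70
  N = 22
  Q = 149
  L = 121 + 70 − 3·22 − 2·149 = -173
  V = 40 + 2·22 + 3·149 − 3·(-173) = 1050
Policy A (Q + 24, N − 12):
  C = 70
  N = 22 − 12 = 10
  Q = 149 + 24 = 173
  L = 121 + 70 − 3·10 − 2·173 = -185
  V = 40 + 2·10 + 3·173 − 3·(-185) = 1134
ΔV = 1134 − 1050 = 84; ΔL = -185 − (-173) = -12
Score = (-4)·84 + (-2)·(-12) = -312

-312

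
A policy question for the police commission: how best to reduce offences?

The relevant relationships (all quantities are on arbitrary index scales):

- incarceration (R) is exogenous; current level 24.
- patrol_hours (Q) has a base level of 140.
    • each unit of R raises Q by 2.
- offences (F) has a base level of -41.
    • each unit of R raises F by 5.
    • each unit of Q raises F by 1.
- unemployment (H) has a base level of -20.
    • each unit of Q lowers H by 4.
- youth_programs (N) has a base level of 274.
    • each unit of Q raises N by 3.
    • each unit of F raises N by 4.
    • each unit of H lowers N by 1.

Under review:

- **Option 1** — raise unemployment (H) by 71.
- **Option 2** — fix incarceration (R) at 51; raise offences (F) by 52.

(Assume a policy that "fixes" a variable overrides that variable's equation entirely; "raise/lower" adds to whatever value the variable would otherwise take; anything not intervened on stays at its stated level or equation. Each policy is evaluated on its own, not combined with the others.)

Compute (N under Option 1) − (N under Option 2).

Option 1 (H + 71):
  R = 24
  Q = 140 + 2·24 = 188
  F = -41 + 5·24 + 188 = 267
  H = -20 − 4·188 (+71 from intervention) = -701
  N = 274 + 3·188 + 4·267 − (-701) = 2607
Option 2 (R := 51, F + 52):
  R = 51
  Q = 140 + 2·51 = 242
  F = -41 + 5·51 + 242 (+52 from intervention) = 508
  H = -20 − 4·242 = -988
  N = 274 + 3·242 + 4·508 − (-988) = 4020
N: 2607 − 4020 = -1413

-1413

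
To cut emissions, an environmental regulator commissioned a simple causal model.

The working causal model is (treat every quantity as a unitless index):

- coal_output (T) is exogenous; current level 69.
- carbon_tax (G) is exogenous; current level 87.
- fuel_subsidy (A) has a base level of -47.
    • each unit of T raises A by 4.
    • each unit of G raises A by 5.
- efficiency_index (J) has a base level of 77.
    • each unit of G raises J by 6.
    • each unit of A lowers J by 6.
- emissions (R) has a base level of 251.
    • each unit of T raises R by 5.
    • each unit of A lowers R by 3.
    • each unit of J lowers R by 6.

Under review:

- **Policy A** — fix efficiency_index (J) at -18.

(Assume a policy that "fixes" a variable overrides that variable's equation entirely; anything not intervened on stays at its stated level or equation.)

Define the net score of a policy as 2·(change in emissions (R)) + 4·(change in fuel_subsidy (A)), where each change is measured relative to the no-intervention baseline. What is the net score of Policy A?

Baseline:
  T = 69
  G = 87
  A = -47 + 4·69 + 5·87 = 664
  J = 77 + 6·87 − 6·664 = -3385
  R = 251 + 5·69 − 3·664 − 6·(-3385) = 18914
Policy A (J := -18):
  T = 69
  G = 87
  A = -47 + 4·69 + 5·87 = 664
  J = -18
  R = 251 + 5·69 − 3·664 − 6·(-18) = -1288
ΔR = -1288 − 18914 = -20202; ΔA = 664 − 664 = 0
Score = 2·(-20202) + 4·0 = -40404

-40404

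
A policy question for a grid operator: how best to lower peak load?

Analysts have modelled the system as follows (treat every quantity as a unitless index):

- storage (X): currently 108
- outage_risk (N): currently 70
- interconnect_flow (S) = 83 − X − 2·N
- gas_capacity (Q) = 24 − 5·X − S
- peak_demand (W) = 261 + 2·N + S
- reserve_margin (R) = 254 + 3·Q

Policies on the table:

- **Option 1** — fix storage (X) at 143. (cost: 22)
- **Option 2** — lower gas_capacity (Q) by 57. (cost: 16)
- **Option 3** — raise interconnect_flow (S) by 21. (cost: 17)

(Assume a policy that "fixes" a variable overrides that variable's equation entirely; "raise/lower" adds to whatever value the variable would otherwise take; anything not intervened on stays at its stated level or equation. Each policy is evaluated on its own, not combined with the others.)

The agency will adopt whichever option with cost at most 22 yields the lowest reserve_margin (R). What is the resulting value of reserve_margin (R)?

-1219

Option 1 (X := 143):
  X = 143
  N = 70
  S = 83 − 143 − 2·70 = -200
  Q = 24 − 5·143 − (-200) = -491
  R = 254 + 3·(-491) = -1219
Option 2 (Q − 57):
  X = 108
  N = 70
  S = 83 − 108 − 2·70 = -165
  Q = 24 − 5·108 − (-165) (−57 from intervention) = -408
  R = 254 + 3·(-408) = -970
Option 3 (S + 21):
  X = 108
  N = 70
  S = 83 − 108 − 2·70 (+21 from intervention) = -144
  Q = 24 − 5·108 − (-144) = -372
  R = 254 + 3·(-372) = -862
Comparing — Option 1: R=-1219, Option 2: R=-970, Option 3: R=-862. Lowest is -1219 (Option 1).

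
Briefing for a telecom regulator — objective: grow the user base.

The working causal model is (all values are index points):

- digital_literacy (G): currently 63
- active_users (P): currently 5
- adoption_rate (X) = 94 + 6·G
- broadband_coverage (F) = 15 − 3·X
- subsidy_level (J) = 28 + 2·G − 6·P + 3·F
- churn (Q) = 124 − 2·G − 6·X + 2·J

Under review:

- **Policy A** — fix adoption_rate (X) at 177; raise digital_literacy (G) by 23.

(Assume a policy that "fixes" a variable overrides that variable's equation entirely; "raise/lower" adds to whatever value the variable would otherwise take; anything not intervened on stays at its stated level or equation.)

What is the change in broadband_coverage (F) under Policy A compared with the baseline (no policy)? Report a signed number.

Baseline:
  G = 63
  X = 94 + 6·63 = 472
  F = 15 − 3·472 = -1401
Policy A (X := 177, G + 23):
  G = 63 + 23 = 86
  X = 177
  F = 15 − 3·177 = -516
Change in F: -516 − (-1401) = 885

885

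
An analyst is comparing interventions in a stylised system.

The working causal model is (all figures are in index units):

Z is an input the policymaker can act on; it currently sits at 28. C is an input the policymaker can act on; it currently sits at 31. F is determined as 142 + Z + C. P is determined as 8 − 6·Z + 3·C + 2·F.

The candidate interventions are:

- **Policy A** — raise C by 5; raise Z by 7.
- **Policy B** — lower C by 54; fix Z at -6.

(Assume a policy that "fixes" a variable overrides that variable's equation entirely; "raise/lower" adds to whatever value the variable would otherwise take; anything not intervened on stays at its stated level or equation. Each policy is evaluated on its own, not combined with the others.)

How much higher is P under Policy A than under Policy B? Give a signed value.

Policy A (C + 5, Z + 7):
  Z = 28 + 7 = 35
  C = 31 + 5 = 36
  F = 142 + 35 + 36 = 213
  P = 8 − 6·35 + 3·36 + 2·213 = 332
Policy B (C − 54, Z := -6):
  Z = -6
  C = 31 − 54 = -23
  F = 142 + (-6) + (-23) = 113
  P = 8 − 6·(-6) + 3·(-23) + 2·113 = 201
P: 332 − 201 = 131

131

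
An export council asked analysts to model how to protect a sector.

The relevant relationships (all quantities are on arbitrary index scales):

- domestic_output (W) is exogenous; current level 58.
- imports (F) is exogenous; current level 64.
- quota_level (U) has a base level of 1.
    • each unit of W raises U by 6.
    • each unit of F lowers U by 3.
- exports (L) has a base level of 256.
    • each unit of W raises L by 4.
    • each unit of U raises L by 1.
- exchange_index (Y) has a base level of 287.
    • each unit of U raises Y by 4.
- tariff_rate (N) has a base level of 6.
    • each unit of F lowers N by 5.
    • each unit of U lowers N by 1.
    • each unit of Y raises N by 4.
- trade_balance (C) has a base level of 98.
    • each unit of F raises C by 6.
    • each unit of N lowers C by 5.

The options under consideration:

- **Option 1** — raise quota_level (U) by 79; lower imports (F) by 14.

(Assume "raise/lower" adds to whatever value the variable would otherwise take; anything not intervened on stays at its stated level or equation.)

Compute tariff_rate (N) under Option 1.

Option 1 (U + 79, F − 14):
  W = 58
  F = 64 − 14 = 50
  U = 1 + 6·58 − 3·50 (+79 from intervention) = 278
  Y = 287 + 4·278 = 1399
  N = 6 − 5·50 − 278 + 4·1399 = 5074

5074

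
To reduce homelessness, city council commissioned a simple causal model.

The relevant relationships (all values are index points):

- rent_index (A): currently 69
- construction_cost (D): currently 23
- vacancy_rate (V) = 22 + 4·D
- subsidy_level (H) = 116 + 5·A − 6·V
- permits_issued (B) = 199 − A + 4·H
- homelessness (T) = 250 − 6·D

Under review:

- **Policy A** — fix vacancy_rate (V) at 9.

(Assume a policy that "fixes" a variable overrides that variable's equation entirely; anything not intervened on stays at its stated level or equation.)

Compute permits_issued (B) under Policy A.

Policy A (V := 9):
  A = 69
  D = 23
  V = 9
  H = 116 + 5·69 − 6·9 = 407
  B = 199 − 69 + 4·407 = 1758

1758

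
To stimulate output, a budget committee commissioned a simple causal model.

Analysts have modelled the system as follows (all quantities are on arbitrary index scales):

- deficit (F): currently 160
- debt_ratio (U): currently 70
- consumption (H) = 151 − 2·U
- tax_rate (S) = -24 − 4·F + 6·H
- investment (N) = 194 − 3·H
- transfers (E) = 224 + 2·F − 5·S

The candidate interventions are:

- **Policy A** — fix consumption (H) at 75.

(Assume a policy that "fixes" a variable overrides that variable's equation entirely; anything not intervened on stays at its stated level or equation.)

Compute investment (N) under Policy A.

-31

Policy A (H := 75):
  U = 70
  H = 75
  N = 194 − 3·75 = -31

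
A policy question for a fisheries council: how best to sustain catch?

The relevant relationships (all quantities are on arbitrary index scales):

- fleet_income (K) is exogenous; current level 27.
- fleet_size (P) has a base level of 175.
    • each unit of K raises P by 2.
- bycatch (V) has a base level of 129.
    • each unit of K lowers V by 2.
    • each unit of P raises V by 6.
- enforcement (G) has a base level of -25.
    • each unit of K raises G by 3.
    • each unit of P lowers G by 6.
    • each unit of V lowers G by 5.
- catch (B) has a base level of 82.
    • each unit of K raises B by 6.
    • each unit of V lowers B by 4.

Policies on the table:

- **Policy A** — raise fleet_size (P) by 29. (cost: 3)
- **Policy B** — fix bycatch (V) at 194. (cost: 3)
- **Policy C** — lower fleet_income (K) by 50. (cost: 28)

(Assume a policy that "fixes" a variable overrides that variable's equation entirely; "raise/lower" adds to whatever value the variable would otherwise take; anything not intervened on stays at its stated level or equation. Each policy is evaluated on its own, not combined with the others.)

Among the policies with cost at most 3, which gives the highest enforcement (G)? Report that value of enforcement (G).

Policy A (P + 29):
  K = 27
  P = 175 + 2·27 (+29 from intervention) = 258
  V = 129 − 2·27 + 6·258 = 1623
  G = -25 + 3·27 − 6·258 − 5·1623 = -9607
Policy B (V := 194):
  K = 27
  P = 175 + 2·27 = 229
  V = 194
  G = -25 + 3·27 − 6·229 − 5·194 = -2288
Comparing — Policy A: G=-9607, Policy B: G=-2288. Highest is -2288 (Policy B).

-2288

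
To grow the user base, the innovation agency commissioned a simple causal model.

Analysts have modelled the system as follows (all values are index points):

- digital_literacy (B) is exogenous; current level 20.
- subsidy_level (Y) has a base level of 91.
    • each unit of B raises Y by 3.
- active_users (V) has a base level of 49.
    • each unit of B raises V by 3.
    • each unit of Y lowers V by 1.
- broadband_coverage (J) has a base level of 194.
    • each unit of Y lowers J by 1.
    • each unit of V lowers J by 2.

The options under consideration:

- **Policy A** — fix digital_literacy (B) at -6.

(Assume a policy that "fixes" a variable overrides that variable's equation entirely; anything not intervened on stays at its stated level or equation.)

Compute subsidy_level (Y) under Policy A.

73

Policy A (B := -6):
  B = -6
  Y = 91 + 3·(-6) = 73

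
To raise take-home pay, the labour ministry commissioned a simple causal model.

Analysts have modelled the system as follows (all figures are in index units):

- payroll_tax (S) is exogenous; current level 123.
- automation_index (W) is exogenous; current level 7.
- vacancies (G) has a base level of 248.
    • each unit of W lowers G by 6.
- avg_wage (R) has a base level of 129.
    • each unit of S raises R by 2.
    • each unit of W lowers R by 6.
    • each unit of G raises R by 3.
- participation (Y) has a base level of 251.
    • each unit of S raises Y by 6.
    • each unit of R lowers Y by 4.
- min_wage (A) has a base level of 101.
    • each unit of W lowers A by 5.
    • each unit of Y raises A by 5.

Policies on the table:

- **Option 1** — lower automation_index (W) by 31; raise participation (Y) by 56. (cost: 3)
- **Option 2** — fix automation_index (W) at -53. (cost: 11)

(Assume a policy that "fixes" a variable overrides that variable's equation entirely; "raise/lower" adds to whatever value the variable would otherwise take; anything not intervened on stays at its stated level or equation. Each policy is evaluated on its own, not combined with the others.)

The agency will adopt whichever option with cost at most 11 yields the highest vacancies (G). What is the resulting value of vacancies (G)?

Option 1 (W − 31, Y + 56):
  W = 7 − 31 = -24
  G = 248 − 6·(-24) = 392
Option 2 (W := -53):
  W = -53
  G = 248 − 6·(-53) = 566
Comparing — Option 1: G=392, Option 2: G=566. Highest is 566 (Option 2).

566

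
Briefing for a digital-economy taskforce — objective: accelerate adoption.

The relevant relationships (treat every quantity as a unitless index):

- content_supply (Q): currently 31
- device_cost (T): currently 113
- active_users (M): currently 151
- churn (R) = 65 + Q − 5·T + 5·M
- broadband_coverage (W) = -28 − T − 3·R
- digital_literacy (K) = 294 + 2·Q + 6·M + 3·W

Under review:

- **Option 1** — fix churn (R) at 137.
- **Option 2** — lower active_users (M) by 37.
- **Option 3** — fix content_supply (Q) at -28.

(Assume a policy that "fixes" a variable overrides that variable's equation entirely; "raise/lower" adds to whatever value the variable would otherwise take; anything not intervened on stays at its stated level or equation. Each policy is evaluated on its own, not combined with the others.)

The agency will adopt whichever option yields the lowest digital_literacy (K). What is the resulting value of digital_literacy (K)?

-1322

Option 1 (R := 137):
  Q = 31
  T = 113
  M = 151
  R = 137
  W = -28 − 113 − 3·137 = -552
  K = 294 + 2·31 + 6·151 + 3·(-552) = -394
Option 2 (M − 37):
  Q = 31
  T = 113
  M = 151 − 37 = 114
  R = 65 + 31 − 5·113 + 5·114 = 101
  W = -28 − 113 − 3·101 = -444
  K = 294 + 2·31 + 6·114 + 3·(-444) = -292
Option 3 (Q := -28):
  Q = -28
  T = 113
  M = 151
  R = 65 + (-28) − 5·113 + 5·151 = 227
  W = -28 − 113 − 3·227 = -822
  K = 294 + 2·(-28) + 6·151 + 3·(-822) = -1322
Comparing — Option 1: K=-394, Option 2: K=-292, Option 3: K=-1322. Lowest is -1322 (Option 3).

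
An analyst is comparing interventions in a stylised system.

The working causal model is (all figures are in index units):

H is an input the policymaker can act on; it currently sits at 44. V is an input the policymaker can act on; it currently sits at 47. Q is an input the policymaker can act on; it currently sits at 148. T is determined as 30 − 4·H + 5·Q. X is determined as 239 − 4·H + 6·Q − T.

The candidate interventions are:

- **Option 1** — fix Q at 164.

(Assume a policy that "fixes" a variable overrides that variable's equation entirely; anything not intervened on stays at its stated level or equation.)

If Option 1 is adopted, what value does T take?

Option 1 (Q := 164):
  H = 44
  Q = 164
  T = 30 − 4·44 + 5·164 = 674

674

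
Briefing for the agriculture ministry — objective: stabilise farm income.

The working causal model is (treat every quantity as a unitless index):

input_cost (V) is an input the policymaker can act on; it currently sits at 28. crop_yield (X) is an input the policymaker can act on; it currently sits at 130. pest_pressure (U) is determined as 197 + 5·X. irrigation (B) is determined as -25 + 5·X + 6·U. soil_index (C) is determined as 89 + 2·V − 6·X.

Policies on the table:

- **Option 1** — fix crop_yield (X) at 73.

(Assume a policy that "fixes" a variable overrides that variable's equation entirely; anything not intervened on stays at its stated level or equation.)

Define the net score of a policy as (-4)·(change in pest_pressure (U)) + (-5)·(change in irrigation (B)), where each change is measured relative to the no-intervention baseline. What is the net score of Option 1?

Baseline:
  X = 130
  U = 197 + 5·130 = 847
  B = -25 + 5·130 + 6·847 = 5707
Option 1 (X := 73):
  X = 73
  U = 197 + 5·73 = 562
  B = -25 + 5·73 + 6·562 = 3712
ΔU = 562 − 847 = -285; ΔB = 3712 − 5707 = -1995
Score = (-4)·(-285) + (-5)·(-1995) = 11115

11115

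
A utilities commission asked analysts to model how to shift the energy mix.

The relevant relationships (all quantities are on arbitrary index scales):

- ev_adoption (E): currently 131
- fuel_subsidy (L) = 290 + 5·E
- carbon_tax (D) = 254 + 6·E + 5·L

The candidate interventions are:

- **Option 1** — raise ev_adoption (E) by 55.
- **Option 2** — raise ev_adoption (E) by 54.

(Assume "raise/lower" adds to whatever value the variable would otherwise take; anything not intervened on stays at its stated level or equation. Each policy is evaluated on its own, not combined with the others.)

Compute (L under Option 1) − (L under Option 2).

5

Option 1 (E + 55):
  E = 131 + 55 = 186
  L = 290 + 5·186 = 1220
Option 2 (E + 54):
  E = 131 + 54 = 185
  L = 290 + 5·185 = 1215
L: 1220 − 1215 = 5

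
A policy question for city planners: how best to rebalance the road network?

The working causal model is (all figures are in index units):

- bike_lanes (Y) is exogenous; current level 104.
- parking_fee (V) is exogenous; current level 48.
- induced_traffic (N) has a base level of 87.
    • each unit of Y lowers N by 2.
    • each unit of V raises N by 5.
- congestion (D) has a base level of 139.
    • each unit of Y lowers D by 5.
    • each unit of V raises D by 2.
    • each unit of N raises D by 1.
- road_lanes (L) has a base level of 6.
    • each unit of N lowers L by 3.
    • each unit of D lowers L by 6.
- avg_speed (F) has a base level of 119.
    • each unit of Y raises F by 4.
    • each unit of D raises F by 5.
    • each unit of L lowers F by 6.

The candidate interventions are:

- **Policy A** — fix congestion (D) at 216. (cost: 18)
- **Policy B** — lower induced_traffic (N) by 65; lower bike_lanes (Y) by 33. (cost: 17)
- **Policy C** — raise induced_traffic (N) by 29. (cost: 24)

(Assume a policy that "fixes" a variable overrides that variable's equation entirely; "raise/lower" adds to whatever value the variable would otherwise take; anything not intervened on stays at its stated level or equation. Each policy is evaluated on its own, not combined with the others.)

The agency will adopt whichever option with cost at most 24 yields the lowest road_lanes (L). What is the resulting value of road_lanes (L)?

Policy A (D := 216):
  Y = 104
  V = 48
  N = 87 − 2·104 + 5·48 = 119
  D = 216
  L = 6 − 3·119 − 6·216 = -1647
Policy B (N − 65, Y − 33):
  Y = 104 − 33 = 71
  V = 48
  N = 87 − 2·71 + 5·48 (−65 from intervention) = 120
  D = 139 − 5·71 + 2·48 + 120 = 0
  L = 6 − 3·120 − 6·0 = -354
Policy C (N + 29):
  Y = 104
  V = 48
  N = 87 − 2·104 + 5·48 (+29 from intervention) = 148
  D = 139 − 5·104 + 2·48 + 148 = -137
  L = 6 − 3·148 − 6·(-137) = 384
Comparing — Policy A: L=-1647, Policy B: L=-354, Policy C: L=384. Lowest is -1647 (Policy A).

-1647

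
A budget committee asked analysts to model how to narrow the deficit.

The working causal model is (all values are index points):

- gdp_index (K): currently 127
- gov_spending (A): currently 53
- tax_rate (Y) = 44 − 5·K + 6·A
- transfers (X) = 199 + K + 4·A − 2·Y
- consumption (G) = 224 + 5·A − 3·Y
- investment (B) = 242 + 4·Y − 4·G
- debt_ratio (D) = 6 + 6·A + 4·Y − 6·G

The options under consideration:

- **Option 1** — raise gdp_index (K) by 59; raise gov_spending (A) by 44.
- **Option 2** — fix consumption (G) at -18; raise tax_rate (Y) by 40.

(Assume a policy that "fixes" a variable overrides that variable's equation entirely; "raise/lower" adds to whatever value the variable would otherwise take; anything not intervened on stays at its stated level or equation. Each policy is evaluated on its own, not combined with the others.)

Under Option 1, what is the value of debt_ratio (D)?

-10354

Option 1 (K + 59, A + 44):
  K = 127 + 59 = 186
  A = 53 + 44 = 97
  Y = 44 − 5·186 + 6·97 = -304
  G = 224 + 5·97 − 3·(-304) = 1621
  D = 6 + 6·97 + 4·(-304) − 6·1621 = -10354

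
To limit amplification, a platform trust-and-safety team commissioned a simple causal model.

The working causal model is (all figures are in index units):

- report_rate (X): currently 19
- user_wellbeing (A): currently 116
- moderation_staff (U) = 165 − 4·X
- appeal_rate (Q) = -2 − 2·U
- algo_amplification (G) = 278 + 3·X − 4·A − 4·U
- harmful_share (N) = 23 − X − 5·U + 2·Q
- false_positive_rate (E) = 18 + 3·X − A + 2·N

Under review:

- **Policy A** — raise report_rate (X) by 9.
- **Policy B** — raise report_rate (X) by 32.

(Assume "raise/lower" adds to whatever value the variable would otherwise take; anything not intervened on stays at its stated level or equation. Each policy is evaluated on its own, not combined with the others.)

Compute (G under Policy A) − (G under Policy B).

-437

Policy A (X + 9):
  X = 19 + 9 = 28
  A = 116
  U = 165 − 4·28 = 53
  G = 278 + 3·28 − 4·116 − 4·53 = -314
Policy B (X + 32):
  X = 19 + 32 = 51
  A = 116
  U = 165 − 4·51 = -39
  G = 278 + 3·51 − 4·116 − 4·(-39) = 123
G: -314 − 123 = -437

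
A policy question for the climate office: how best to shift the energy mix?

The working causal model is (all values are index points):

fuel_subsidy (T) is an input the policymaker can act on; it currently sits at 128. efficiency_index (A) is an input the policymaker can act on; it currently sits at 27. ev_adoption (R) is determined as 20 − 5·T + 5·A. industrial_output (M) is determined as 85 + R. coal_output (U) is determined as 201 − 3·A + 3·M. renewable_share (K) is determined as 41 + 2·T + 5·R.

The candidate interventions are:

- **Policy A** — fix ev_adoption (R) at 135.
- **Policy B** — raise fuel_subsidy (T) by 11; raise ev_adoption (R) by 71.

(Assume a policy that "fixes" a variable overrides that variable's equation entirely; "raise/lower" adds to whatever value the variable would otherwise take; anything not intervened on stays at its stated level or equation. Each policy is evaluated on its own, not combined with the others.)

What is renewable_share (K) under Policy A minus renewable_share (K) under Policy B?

2998

Policy A (R := 135):
  T = 128
  A = 27
  R = 135
  K = 41 + 2·128 + 5·135 = 972
Policy B (T + 11, R + 71):
  T = 128 + 11 = 139
  A = 27
  R = 20 − 5·139 + 5·27 (+71 from intervention) = -469
  K = 41 + 2·139 + 5·(-469) = -2026
K: 972 − (-2026) = 2998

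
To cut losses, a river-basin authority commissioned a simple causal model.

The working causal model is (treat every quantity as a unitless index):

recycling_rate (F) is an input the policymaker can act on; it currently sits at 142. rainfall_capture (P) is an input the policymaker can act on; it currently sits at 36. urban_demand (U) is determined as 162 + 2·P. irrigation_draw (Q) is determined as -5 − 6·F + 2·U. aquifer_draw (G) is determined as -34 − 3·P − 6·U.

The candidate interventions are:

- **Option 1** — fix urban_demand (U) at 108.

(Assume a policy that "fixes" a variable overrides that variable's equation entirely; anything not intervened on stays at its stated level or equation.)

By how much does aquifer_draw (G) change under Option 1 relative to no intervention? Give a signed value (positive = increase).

Baseline:
  P = 36
  U = 162 + 2·36 = 234
  G = -34 − 3·36 − 6·234 = -1546
Option 1 (U := 108):
  P = 36
  U = 108
  G = -34 − 3·36 − 6·108 = -790
Change in G: -790 − (-1546) = 756

756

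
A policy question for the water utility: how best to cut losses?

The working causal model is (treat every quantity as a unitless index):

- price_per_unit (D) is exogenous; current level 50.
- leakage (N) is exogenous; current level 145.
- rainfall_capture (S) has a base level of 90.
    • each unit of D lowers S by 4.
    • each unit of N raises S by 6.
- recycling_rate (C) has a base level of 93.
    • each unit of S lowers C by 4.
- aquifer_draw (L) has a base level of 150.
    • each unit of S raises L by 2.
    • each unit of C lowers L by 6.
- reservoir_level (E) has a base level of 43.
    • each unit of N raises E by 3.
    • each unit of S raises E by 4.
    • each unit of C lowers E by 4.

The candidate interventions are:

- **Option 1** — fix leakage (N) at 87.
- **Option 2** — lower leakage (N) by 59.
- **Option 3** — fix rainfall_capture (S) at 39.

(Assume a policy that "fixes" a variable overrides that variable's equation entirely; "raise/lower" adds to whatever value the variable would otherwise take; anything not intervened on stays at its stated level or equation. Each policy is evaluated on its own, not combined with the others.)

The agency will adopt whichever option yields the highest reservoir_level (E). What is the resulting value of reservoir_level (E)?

Option 1 (N := 87):
  D = 50
  N = 87
  S = 90 − 4·50 + 6·87 = 412
  C = 93 − 4·412 = -1555
  E = 43 + 3·87 + 4·412 − 4·(-1555) = 8172
Option 2 (N − 59):
  D = 50
  N = 145 − 59 = 86
  S = 90 − 4·50 + 6·86 = 406
  C = 93 − 4·406 = -1531
  E = 43 + 3·86 + 4·406 − 4·(-1531) = 8049
Option 3 (S := 39):
  D = 50
  N = 145
  S = 39
  C = 93 − 4·39 = -63
  E = 43 + 3·145 + 4·39 − 4·(-63) = 886
Comparing — Option 1: E=8172, Option 2: E=8049, Option 3: E=886. Highest is 8172 (Option 1).

8172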